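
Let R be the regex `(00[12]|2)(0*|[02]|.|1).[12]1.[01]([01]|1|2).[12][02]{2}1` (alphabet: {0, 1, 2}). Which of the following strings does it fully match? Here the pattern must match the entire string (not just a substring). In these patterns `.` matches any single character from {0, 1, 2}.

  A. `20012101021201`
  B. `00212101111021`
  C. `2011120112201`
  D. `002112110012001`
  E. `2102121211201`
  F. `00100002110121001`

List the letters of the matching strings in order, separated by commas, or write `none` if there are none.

A, B, C, D, E, F

A → match
B → match
C → match
D → match
E → match
F → match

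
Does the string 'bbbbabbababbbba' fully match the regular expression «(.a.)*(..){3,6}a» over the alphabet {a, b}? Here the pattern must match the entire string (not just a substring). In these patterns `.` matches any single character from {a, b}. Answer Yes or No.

No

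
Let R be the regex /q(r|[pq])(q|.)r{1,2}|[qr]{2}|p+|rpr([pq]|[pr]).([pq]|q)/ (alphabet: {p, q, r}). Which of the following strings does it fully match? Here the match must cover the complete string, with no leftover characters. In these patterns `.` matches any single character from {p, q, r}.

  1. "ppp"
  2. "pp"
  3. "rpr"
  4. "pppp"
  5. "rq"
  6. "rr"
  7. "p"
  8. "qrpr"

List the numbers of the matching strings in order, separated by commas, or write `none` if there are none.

1 → match
2 → match
3 → no match
4 → match
5 → match
6 → match
7 → match
8 → match

1, 2, 4, 5, 6, 7, 8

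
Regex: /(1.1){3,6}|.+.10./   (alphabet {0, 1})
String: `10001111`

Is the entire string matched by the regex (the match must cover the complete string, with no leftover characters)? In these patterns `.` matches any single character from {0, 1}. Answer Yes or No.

No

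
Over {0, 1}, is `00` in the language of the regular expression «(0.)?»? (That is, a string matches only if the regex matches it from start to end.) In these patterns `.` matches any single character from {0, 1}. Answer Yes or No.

Yes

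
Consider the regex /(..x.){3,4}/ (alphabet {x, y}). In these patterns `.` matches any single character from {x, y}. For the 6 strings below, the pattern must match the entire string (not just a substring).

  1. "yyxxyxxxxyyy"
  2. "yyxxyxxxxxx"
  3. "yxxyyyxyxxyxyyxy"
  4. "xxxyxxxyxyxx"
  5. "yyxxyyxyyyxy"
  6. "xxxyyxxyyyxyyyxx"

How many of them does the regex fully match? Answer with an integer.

1 → no match
2 → no match
3 → no match
4 → match
5 → match
6 → match
Total matched: 3

3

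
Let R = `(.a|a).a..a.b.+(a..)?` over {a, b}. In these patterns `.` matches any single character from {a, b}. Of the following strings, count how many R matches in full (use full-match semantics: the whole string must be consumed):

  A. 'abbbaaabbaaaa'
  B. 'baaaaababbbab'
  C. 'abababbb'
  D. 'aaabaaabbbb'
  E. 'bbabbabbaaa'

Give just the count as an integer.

1

A → no match
B → no match
C → no match
D → match
E → no match
Total matched: 1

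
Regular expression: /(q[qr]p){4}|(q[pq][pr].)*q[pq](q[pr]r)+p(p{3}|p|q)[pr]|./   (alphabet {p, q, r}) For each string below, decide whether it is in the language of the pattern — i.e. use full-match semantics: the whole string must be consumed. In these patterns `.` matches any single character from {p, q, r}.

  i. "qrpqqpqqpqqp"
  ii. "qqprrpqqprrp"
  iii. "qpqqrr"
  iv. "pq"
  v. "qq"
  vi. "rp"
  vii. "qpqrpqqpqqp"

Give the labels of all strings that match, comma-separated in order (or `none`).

i

i → match
ii → no match
iii → no match
iv → no match
v → no match
vi → no match
vii → no match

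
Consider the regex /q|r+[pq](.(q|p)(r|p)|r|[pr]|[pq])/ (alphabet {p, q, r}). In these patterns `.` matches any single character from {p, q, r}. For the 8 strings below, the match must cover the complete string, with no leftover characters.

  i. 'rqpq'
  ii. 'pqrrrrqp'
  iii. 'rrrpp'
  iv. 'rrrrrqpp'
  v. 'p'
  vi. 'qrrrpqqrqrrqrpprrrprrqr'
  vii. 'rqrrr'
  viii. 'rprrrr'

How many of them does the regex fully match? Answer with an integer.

i → no match
ii → no match
iii → match
iv → no match
v → no match
vi → no match
vii → no match
viii → no match
Total matched: 1

1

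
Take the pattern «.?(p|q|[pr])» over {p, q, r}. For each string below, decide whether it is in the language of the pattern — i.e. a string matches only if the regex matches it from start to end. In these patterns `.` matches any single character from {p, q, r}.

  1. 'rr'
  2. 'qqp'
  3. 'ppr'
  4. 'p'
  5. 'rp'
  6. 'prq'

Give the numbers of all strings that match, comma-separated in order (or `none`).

1 → match
2 → no match
3 → no match
4 → match
5 → match
6 → no match

1, 4, 5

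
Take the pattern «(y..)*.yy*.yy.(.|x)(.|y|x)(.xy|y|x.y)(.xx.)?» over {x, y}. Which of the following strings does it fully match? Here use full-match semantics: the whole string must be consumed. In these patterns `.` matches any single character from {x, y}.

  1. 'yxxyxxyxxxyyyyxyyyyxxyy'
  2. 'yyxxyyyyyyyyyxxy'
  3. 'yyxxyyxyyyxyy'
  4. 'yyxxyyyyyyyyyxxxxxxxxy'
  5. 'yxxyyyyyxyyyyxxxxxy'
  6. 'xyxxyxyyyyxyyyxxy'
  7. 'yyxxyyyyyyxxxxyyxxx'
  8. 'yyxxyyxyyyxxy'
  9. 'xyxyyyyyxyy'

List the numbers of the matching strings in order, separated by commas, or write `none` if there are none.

1 → match
2 → match
3 → match
4 → no match
5 → no match
6 → no match
7 → match
8 → match
9 → match

1, 2, 3, 7, 8, 9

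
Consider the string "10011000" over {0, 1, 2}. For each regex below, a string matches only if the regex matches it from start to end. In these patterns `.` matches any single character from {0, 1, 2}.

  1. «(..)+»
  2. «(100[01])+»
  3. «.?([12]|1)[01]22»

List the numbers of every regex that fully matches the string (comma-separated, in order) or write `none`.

1, 2

1 → match
2 → match
3 → no match — must end with "22"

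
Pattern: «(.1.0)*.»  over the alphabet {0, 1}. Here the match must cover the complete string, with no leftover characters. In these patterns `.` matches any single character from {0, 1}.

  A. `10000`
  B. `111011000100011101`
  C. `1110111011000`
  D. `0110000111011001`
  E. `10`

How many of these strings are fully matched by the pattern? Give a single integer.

1

A. `10000` → no match
B → no match
C → match
D → no match
E. `10` → no match
Total matched: 1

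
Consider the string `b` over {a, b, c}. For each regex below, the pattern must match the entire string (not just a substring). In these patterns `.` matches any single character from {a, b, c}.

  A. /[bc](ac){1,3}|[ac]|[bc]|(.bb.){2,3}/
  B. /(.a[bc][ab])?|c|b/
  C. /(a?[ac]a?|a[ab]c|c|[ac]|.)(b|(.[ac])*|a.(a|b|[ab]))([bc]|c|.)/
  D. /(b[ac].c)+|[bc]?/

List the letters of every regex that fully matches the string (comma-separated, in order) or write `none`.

A → match
B → match
C → no match
D → match

A, B, D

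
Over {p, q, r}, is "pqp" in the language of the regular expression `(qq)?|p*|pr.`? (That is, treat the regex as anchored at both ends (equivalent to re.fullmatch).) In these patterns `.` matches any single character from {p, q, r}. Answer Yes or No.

No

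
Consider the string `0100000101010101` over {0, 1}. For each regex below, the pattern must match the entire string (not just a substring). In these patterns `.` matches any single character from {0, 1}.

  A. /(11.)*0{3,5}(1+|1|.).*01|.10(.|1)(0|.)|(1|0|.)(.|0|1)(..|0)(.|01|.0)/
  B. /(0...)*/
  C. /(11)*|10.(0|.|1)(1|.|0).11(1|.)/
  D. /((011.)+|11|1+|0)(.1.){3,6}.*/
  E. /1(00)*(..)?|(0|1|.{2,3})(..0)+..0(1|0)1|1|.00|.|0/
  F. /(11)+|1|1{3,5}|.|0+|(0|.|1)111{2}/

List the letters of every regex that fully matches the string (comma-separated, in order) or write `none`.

A → no match
B → match
C → no match
D → no match
E → no match
F → no match

B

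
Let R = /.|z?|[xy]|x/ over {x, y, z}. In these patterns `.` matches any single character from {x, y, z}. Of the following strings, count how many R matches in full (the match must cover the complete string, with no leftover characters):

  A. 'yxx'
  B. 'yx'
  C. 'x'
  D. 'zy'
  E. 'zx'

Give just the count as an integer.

A → no match
B → no match
C → match
D → no match
E → no match
Total matched: 1

1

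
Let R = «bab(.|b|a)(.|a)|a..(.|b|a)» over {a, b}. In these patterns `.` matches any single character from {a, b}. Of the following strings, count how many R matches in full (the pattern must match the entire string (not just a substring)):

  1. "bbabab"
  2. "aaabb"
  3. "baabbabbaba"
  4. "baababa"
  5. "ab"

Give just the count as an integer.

0

1. "bbabab" → no match
2. "aaabb" → no match
3. "baabbabbaba" → no match
4. "baababa" → no match
5. "ab" → no match
Total matched: 0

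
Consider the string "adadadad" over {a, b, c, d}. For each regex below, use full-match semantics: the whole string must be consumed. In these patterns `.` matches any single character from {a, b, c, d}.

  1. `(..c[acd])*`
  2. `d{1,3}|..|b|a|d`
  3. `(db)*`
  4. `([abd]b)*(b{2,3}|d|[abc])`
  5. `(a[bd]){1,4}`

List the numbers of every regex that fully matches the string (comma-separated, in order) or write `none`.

5

1 → no match
2 → no match
3 → no match
4 → no match
5 → match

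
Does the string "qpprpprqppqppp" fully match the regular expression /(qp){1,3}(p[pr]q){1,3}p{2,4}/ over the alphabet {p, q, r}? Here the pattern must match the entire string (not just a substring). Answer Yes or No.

No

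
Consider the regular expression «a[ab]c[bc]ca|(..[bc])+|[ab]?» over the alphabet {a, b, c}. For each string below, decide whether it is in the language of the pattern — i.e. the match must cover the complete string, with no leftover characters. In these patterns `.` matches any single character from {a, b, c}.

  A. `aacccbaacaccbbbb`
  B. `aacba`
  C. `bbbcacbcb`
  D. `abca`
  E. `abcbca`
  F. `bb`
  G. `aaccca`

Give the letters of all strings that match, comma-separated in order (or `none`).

A → no match
B → no match
C → match
D → no match
E → match
F → no match
G → match

C, E, G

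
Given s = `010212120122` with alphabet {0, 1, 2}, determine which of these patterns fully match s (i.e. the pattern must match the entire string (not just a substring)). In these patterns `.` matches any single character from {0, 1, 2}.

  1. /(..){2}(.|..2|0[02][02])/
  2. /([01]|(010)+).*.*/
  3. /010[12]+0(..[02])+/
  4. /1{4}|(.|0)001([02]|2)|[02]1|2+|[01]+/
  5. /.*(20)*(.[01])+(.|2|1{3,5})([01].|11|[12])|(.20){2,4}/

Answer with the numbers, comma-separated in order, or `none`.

1 → no match
2 → match
3 → match
4 → no match
5 → match

2, 3, 5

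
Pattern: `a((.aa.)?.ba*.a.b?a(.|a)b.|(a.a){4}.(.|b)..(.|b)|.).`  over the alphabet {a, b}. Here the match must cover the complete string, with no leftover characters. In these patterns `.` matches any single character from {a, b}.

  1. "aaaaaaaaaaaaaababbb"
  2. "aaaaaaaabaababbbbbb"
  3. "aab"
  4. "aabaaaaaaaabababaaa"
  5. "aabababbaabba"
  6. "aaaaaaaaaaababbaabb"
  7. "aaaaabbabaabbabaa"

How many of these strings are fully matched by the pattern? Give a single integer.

6

1 → match
2 → match
3. "aab" → match
4 → match
5 → match
6 → match
7 → no match
Total matched: 6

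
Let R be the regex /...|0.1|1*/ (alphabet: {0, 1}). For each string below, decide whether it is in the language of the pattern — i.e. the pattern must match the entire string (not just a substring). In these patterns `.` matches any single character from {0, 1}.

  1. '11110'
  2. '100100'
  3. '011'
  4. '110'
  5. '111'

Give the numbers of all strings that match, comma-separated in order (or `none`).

1 → no match
2 → no match
3 → match
4 → match
5 → match

3, 4, 5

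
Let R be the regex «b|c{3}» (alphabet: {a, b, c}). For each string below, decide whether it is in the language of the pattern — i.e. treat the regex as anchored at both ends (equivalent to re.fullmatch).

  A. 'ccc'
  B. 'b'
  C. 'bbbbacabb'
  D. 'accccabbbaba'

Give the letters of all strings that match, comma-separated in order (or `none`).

A, B

A → match
B → match
C → no match
D → no match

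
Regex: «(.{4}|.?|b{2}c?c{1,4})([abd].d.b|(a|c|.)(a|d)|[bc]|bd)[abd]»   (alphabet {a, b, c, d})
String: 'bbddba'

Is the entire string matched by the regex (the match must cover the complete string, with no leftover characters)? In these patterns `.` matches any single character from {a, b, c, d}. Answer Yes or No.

Yes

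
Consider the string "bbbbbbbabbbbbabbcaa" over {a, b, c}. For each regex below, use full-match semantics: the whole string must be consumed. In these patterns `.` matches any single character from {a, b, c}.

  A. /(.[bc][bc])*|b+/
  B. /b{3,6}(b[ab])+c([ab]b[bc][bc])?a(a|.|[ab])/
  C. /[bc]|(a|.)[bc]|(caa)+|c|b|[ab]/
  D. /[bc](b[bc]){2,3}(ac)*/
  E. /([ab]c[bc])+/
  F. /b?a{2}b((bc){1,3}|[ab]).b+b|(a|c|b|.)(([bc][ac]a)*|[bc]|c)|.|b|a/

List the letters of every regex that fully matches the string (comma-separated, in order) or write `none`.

A → no match
B → match
C → no match
D → no match
E → no match
F → no match

B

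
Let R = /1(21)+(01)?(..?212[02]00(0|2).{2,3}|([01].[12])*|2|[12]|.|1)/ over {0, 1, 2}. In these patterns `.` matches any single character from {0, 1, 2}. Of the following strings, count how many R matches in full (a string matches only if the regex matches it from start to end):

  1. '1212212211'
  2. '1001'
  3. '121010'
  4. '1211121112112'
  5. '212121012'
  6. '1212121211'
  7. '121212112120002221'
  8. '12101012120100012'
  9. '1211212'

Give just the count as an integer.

1 → no match
2 → no match — must start with '121'
3 → match
4 → no match
5 → no match — must start with '121'
6 → match
7 → match
8 → no match
9 → no match
Total matched: 3

3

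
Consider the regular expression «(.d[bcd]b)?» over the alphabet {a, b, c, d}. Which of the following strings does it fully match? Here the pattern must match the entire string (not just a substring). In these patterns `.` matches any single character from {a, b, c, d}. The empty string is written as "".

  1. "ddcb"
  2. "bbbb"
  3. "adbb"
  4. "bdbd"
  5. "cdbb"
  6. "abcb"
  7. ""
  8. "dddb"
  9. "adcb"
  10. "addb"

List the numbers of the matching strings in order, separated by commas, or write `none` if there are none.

1. "ddcb" → match
2. "bbbb" → no match
3. "adbb" → match
4. "bdbd" → no match
5. "cdbb" → match
6. "abcb" → no match
7. "" → match
8. "dddb" → match
9. "adcb" → match
10. "addb" → match

1, 3, 5, 7, 8, 9, 10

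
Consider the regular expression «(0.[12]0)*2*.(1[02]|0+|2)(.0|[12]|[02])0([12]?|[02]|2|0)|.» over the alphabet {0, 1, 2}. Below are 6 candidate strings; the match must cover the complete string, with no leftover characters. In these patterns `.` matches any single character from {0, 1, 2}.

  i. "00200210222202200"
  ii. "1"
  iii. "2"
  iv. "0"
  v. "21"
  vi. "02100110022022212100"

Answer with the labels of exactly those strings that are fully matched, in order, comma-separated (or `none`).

i, ii, iii, iv, vi

i → match
ii → match
iii → match
iv → match
v → no match
vi → match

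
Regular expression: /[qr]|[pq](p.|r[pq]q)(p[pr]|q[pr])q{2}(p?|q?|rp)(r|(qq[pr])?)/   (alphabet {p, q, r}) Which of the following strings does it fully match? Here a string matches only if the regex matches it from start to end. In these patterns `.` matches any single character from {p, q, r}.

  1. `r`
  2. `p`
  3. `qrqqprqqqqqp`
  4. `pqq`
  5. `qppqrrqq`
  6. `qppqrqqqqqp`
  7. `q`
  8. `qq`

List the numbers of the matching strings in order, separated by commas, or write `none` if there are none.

1, 3, 6, 7

1 → match
2 → no match
3 → match
4 → no match
5 → no match
6 → match
7 → match
8 → no match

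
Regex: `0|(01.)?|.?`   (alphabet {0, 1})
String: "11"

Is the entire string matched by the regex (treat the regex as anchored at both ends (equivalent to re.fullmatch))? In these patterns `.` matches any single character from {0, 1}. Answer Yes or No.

No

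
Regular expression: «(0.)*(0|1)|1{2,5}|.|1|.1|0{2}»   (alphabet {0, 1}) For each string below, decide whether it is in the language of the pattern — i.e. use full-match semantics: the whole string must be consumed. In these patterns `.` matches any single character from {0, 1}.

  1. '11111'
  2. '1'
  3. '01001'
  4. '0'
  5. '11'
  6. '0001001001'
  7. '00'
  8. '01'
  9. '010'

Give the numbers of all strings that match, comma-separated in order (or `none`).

1, 2, 3, 4, 5, 7, 8, 9

1 → match
2 → match
3 → match
4 → match
5 → match
6 → no match
7 → match
8 → match
9 → match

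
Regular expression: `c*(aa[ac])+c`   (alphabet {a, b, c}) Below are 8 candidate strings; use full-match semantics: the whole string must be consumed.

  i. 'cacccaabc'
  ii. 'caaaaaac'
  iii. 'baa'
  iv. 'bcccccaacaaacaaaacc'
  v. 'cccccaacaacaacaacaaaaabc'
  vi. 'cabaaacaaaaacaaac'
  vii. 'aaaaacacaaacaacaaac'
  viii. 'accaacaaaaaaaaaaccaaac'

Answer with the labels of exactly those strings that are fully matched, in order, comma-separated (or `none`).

ii

i → no match
ii → match
iii → no match — must end with 'c'
iv → no match
v → no match
vi → no match
vii → no match
viii → no match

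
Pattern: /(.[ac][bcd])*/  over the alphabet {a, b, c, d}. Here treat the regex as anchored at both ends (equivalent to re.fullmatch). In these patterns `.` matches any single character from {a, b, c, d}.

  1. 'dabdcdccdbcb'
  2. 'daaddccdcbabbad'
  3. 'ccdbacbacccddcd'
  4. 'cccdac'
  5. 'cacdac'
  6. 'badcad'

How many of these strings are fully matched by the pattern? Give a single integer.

5

1. 'dabdcdccdbcb' → match
2 → no match
3 → match
4. 'cccdac' → match
5. 'cacdac' → match
6. 'badcad' → match
Total matched: 5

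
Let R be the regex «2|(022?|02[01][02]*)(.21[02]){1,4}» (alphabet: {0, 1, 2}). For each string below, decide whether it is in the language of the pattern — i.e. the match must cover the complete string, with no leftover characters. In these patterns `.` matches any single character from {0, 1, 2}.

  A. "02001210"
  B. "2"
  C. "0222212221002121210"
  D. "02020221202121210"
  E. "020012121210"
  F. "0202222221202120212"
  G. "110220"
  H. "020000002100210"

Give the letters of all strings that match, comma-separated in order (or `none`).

A, B, C, D, E, F, H

A → match
B → match
C → match
D → match
E → match
F → match
G → no match
H → match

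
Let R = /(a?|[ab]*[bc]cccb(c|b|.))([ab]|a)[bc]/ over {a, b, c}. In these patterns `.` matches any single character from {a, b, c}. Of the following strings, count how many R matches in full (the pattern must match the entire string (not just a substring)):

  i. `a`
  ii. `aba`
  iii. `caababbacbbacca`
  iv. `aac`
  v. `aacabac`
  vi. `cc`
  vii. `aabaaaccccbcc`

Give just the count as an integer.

i → no match
ii → no match
iii → no match
iv → match
v → no match
vi → no match
vii → no match
Total matched: 1

1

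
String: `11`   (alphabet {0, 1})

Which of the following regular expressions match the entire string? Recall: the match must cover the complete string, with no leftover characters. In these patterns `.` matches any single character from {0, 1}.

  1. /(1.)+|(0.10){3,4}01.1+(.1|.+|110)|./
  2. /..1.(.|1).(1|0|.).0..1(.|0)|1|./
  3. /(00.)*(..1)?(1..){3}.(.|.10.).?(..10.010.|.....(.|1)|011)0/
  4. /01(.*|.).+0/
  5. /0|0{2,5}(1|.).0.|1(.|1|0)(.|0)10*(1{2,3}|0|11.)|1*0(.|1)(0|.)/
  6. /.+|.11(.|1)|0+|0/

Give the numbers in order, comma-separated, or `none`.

1, 6

1 → match
2 → no match
3 → no match — must end with `0`
4 → no match — must start with `01`
5 → no match
6 → match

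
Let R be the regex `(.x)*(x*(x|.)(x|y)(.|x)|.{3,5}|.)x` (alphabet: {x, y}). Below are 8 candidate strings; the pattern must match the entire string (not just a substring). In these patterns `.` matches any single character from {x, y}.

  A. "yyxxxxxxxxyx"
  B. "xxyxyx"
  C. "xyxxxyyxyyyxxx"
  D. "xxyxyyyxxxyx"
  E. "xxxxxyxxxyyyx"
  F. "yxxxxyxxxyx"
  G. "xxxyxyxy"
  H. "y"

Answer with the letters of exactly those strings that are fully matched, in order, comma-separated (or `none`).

B

A → no match
B → match
C → no match
D → no match
E → no match
F → no match
G → no match — must end with "x"
H → no match — must end with "x"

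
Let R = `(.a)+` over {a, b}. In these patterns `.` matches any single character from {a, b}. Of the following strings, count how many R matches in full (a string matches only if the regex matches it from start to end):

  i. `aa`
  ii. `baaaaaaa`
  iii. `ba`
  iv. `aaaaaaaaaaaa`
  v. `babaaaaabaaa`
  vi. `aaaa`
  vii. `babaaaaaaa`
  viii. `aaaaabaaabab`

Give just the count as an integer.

i → match
ii → match
iii → match
iv → match
v → match
vi → match
vii → match
viii → no match — must end with `a`
Total matched: 7

7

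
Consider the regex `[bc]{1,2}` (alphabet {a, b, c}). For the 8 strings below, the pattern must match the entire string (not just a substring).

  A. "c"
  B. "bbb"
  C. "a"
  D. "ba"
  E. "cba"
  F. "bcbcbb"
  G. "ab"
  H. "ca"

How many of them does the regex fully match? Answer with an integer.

A. "c" → match
B. "bbb" → no match
C. "a" → no match
D. "ba" → no match
E. "cba" → no match
F. "bcbcbb" → no match
G. "ab" → no match
H. "ca" → no match
Total matched: 1

1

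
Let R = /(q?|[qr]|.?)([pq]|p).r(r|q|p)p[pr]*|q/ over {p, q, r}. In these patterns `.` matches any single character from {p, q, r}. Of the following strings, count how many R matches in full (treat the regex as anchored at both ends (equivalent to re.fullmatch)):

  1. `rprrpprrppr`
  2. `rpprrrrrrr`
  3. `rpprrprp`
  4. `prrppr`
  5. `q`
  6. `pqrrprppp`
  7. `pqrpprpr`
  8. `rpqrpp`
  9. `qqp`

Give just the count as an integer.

7

1 → match
2 → no match
3 → match
4 → match
5 → match
6 → match
7 → match
8 → match
9 → no match
Total matched: 7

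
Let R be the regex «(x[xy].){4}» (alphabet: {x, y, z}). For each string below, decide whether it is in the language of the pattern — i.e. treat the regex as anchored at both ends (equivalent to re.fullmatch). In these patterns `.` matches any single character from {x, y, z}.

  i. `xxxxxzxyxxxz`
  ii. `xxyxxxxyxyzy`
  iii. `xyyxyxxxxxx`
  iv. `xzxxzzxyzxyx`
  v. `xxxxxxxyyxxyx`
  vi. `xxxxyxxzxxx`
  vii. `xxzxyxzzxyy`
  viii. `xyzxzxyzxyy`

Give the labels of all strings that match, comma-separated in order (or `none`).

i

i. `xxxxxzxyxxxz` → match
ii. `xxyxxxxyxyzy` → no match
iii. `xyyxyxxxxxx` → no match
iv. `xzxxzzxyzxyx` → no match
v → no match
vi. `xxxxyxxzxxx` → no match
vii. `xxzxyxzzxyy` → no match
viii. `xyzxzxyzxyy` → no match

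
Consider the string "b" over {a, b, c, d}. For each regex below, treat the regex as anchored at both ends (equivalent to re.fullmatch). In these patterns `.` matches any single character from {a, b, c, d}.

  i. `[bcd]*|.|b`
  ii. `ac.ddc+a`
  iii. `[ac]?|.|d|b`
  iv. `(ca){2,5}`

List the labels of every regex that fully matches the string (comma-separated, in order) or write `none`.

i, iii

i → match
ii → no match — must start with "ac"
iii → match
iv → no match — must start with "ca"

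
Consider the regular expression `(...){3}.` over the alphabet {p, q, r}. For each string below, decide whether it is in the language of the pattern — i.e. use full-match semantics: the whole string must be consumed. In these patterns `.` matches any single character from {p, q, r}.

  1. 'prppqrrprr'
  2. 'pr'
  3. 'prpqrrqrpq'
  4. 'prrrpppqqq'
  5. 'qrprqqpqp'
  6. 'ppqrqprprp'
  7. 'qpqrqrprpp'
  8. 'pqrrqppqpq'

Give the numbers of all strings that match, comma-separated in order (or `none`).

1 → match
2 → no match
3 → match
4 → match
5 → no match
6 → match
7 → match
8 → match

1, 3, 4, 6, 7, 8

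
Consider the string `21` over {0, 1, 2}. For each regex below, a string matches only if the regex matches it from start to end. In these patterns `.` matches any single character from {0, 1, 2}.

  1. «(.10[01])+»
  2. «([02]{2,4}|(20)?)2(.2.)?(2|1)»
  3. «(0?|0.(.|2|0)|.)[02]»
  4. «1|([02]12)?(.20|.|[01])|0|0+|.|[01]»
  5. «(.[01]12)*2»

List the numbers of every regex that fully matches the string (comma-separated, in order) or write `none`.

1 → no match
2 → match
3 → no match
4 → no match
5 → no match — must end with `2`

2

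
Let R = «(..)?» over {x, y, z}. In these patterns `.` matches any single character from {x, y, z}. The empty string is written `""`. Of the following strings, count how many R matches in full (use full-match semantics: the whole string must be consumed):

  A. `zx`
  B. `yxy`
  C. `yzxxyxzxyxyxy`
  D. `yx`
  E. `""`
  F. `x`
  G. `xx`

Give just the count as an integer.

A → match
B → no match
C → no match
D → match
E → match
F → no match
G → match
Total matched: 4

4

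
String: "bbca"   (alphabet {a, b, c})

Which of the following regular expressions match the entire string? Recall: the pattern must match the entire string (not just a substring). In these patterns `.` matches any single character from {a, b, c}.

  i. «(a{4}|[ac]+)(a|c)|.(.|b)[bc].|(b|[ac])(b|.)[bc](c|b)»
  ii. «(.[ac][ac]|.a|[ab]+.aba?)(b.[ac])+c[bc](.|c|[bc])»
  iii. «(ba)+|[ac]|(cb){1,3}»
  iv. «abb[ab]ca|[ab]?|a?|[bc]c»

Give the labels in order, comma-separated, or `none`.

i → match
ii → no match
iii → no match
iv → no match

i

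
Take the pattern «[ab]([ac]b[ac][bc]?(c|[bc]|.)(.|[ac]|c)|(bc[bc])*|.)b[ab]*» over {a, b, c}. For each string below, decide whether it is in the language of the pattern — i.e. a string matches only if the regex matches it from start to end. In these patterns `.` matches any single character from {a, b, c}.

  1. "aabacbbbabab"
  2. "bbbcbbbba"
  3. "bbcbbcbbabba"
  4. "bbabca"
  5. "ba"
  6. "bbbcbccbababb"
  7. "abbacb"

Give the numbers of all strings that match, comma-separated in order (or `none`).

1, 3

1 → match
2 → no match
3 → match
4 → no match
5 → no match
6 → no match
7 → no match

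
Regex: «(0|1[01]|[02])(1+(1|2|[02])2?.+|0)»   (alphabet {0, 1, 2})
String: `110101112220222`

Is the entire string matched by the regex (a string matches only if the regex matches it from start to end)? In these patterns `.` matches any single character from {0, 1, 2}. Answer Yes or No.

No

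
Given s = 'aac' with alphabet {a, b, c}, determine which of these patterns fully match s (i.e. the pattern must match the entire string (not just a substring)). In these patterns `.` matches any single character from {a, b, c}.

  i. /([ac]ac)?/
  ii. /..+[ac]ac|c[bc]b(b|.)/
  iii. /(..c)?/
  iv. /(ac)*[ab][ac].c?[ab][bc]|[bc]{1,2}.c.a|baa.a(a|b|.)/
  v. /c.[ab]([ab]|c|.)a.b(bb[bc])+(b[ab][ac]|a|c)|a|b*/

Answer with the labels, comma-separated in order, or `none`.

i → match
ii → no match
iii → match
iv → no match
v → no match

i, iii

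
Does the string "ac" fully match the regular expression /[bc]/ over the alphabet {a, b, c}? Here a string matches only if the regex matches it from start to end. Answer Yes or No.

No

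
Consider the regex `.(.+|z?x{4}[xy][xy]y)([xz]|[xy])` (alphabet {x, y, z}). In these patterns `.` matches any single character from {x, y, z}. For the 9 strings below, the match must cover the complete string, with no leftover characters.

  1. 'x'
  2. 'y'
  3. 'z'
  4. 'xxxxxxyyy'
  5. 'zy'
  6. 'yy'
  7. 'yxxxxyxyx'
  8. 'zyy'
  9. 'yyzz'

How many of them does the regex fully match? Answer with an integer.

4

1 → no match
2 → no match
3 → no match
4 → match
5 → no match
6 → no match
7 → match
8 → match
9 → match
Total matched: 4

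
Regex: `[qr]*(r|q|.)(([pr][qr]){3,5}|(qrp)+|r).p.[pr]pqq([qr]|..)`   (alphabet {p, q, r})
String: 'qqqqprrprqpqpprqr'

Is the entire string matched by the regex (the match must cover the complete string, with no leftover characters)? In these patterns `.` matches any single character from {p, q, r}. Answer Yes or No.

No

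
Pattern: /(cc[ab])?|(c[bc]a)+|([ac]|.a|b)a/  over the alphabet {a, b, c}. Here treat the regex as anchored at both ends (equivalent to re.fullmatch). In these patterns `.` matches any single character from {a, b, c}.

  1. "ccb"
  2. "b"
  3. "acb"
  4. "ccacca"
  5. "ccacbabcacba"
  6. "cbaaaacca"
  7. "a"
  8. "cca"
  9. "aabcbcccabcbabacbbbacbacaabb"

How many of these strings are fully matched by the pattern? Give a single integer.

1 → match
2 → no match
3 → no match
4 → match
5 → no match
6 → no match
7 → no match
8 → match
9 → no match
Total matched: 3

3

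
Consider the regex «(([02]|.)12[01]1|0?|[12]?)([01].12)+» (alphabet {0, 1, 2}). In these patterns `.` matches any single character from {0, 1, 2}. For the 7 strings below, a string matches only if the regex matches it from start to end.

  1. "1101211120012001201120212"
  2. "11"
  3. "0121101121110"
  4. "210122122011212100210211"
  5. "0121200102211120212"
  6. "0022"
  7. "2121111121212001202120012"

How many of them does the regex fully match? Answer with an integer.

1 → match
2 → no match — must end with "12"
3 → no match — must end with "12"
4 → no match — must end with "12"
5 → no match
6 → no match — must end with "12"
7 → match
Total matched: 2

2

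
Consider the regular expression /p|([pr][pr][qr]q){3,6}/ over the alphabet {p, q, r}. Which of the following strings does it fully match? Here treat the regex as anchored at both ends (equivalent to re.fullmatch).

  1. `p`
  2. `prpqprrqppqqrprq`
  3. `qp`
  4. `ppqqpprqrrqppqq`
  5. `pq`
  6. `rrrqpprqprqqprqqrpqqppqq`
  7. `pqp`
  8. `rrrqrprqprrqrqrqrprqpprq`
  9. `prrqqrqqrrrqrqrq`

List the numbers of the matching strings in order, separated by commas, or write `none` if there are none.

1, 6

1 → match
2 → no match
3 → no match
4 → no match
5 → no match
6 → match
7 → no match
8 → no match
9 → no match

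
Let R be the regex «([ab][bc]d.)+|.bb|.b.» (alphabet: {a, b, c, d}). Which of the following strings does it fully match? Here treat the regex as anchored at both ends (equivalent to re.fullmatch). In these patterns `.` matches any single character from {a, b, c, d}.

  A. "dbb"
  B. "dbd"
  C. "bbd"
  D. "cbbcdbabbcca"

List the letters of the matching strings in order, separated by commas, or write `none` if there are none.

A, B, C

A → match
B → match
C → match
D → no match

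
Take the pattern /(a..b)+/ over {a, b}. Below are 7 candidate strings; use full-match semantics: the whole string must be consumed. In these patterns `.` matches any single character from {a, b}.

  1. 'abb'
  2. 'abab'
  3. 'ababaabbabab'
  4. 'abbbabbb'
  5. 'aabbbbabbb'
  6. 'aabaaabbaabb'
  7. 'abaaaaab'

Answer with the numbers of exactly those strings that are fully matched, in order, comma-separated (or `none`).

2, 3, 4

1 → no match
2 → match
3 → match
4 → match
5 → no match
6 → no match
7 → no match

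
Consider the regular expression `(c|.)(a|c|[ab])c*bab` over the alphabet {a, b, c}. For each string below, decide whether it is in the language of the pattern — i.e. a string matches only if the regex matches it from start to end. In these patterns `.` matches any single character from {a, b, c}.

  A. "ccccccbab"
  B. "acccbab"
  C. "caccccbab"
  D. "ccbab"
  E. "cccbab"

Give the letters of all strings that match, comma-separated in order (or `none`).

A. "ccccccbab" → match
B. "acccbab" → match
C. "caccccbab" → match
D. "ccbab" → match
E. "cccbab" → match

A, B, C, D, E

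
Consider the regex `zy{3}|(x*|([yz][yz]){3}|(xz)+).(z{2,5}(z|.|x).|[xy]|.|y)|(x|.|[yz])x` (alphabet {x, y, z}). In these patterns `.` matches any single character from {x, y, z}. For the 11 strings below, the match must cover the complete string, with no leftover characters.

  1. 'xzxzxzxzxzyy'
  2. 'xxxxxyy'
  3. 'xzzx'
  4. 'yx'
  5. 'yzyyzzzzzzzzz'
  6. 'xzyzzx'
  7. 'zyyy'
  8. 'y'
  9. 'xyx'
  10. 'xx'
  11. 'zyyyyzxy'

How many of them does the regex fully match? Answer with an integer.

1 → match
2 → match
3 → match
4 → match
5 → match
6 → no match
7 → match
8 → no match
9 → match
10 → match
11 → match
Total matched: 9

9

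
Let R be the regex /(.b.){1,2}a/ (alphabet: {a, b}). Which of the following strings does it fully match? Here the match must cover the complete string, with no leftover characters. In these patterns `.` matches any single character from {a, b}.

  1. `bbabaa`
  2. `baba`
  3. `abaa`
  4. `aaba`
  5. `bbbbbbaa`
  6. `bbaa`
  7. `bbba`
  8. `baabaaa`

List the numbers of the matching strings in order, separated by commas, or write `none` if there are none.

3, 6, 7

1. `bbabaa` → no match
2. `baba` → no match
3. `abaa` → match
4. `aaba` → no match
5. `bbbbbbaa` → no match
6. `bbaa` → match
7. `bbba` → match
8. `baabaaa` → no match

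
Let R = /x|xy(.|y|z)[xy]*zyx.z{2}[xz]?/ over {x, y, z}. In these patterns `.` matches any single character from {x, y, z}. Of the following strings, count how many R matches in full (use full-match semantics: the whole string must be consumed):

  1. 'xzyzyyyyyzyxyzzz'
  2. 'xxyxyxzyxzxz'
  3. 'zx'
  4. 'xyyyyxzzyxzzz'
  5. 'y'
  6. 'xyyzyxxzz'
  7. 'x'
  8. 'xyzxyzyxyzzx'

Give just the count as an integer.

3

1 → no match
2. 'xxyxyxzyxzxz' → no match
3. 'zx' → no match
4 → no match
5. 'y' → no match
6. 'xyyzyxxzz' → match
7. 'x' → match
8. 'xyzxyzyxyzzx' → match
Total matched: 3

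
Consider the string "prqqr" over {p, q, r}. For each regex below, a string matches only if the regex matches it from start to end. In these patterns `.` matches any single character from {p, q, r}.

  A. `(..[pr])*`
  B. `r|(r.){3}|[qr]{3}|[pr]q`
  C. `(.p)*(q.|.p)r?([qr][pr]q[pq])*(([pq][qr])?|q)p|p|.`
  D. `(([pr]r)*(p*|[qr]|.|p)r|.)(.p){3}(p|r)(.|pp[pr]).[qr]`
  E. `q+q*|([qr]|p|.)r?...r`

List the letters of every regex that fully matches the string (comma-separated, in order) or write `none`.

A → no match
B → no match
C → no match
D → no match
E → match

E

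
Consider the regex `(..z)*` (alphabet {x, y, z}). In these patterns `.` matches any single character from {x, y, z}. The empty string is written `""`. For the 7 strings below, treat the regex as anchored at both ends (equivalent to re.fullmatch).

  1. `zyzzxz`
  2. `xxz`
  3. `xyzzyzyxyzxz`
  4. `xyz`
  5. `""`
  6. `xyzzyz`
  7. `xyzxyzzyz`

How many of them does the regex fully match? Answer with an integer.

1 → match
2 → match
3 → no match
4 → match
5 → match
6 → match
7 → match
Total matched: 6

6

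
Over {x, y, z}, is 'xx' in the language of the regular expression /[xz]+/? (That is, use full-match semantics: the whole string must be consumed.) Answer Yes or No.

Yes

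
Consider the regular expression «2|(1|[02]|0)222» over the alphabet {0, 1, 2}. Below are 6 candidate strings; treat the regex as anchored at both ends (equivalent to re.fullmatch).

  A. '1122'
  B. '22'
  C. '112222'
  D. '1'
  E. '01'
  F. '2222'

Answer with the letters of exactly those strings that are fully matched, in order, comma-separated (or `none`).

A → no match
B → no match
C → no match
D → no match
E → no match
F → match

F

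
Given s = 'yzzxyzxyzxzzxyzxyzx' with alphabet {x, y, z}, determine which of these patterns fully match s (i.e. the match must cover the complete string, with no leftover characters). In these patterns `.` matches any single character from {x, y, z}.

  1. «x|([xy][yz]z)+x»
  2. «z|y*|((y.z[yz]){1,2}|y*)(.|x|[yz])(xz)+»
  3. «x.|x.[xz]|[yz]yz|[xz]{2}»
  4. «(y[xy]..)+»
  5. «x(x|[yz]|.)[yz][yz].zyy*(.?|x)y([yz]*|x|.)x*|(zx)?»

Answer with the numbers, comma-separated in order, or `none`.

1

1 → match
2 → no match
3 → no match
4 → no match
5 → no match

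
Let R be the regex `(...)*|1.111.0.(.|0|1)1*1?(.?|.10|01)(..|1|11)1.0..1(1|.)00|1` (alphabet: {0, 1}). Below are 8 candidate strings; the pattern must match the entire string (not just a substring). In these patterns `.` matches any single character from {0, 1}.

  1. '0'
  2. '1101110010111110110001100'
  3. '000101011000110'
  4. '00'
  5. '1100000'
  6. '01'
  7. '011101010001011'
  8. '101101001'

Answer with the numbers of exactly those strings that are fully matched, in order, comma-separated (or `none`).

1 → no match
2 → no match
3 → match
4 → no match
5 → no match
6 → no match
7 → match
8 → match

3, 7, 8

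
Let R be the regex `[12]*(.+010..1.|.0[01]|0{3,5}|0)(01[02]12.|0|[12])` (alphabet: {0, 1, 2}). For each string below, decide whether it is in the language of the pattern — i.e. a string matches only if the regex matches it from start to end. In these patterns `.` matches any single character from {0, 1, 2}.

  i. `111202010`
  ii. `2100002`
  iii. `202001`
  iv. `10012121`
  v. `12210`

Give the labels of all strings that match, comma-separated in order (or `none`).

i. `111202010` → no match
ii. `2100002` → match
iii. `202001` → no match
iv. `10012121` → match
v. `12210` → no match

ii, iv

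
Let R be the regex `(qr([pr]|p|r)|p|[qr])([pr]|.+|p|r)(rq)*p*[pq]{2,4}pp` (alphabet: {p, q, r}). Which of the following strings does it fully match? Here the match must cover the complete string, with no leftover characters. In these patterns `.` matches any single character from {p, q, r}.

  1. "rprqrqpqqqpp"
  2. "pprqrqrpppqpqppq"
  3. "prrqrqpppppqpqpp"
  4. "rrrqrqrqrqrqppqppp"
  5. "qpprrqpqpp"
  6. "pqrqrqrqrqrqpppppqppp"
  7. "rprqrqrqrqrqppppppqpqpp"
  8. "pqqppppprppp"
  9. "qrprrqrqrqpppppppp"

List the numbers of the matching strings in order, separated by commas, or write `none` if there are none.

1 → match
2 → no match — must end with "pp"
3 → match
4 → match
5 → match
6 → match
7 → match
8 → no match
9 → match

1, 3, 4, 5, 6, 7, 9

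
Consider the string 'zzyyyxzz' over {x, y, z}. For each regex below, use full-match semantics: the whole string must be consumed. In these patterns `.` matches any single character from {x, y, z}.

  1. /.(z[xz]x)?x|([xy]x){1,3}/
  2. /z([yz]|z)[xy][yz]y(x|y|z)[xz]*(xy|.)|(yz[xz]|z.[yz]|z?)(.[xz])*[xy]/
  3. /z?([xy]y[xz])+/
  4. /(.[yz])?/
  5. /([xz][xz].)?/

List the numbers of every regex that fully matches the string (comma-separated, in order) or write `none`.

1 → no match — must end with 'x'
2 → match
3 → no match
4 → no match
5 → no match

2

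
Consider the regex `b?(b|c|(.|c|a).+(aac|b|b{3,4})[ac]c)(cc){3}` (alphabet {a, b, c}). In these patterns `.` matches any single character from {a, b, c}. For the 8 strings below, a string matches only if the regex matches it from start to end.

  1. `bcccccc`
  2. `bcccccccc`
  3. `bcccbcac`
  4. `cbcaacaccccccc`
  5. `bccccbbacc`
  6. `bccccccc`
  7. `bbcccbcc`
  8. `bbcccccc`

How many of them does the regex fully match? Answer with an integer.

4

1. `bcccccc` → match
2. `bcccccccc` → no match
3. `bcccbcac` → no match — must end with `cc`
4 → match
5. `bccccbbacc` → no match
6. `bccccccc` → match
7. `bbcccbcc` → no match
8. `bbcccccc` → match
Total matched: 4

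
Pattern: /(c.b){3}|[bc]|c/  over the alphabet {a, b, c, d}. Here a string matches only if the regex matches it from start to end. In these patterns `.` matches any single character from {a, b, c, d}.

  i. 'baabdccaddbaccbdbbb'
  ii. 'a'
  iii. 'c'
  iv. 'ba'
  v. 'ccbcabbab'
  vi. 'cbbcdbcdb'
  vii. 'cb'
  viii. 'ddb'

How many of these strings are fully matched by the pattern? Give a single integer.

2

i → no match
ii → no match
iii → match
iv → no match
v → no match
vi → match
vii → no match
viii → no match
Total matched: 2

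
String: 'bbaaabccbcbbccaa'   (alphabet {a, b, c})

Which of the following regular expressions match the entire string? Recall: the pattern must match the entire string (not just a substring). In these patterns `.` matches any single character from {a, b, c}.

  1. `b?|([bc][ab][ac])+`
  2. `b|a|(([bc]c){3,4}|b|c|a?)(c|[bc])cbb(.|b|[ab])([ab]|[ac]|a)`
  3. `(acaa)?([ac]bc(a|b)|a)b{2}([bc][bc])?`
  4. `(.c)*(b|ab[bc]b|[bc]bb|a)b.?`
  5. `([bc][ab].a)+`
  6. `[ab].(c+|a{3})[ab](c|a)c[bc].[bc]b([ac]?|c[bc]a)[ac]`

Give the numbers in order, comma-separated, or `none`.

6

1 → no match
2 → no match
3 → no match
4 → no match
5 → no match
6 → match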